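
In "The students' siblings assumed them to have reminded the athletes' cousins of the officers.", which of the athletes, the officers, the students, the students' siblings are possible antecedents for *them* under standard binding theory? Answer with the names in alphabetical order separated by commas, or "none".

*them* is a pronoun; Principle B requires it to be free in its binding domain — the matrix clause.
— the athletes: possessor inside the object DP of the clause headed by 'reminded'; is c-commanded by the pronoun; coreference would bind this R-expression — blocked (Principle C).
— the officers: second object of the clause headed by 'reminded'; is c-commanded by the pronoun; coreference would bind this R-expression — blocked (Principle C).
— the students: possessor inside the subject DP of the matrix clause; does not c-command the pronoun — Principle B does not apply; allowed.
— the students' siblings: subject of the matrix clause; c-commands the pronoun within its binding domain — blocked (Principle B).

the students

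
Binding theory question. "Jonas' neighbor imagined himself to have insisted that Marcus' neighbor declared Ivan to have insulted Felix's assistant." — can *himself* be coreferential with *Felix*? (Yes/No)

No

*himself* is a reflexive; Principle A requires it to be bound within its binding domain — the matrix clause.
— Felix: possessor inside the object DP of the clause headed by 'insulted'; does not c-command the reflexive — cannot bind it (Principle A).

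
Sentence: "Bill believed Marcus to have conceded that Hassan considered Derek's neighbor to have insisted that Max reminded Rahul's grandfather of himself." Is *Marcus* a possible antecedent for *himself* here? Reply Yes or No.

No

*himself* is a reflexive; Principle A requires it to be bound within its binding domain — the clause headed by 'reminded'.
— Marcus: subject of the clause headed by 'conceded'; c-commands the reflexive but lies outside its binding domain — cannot bind it (Principle A).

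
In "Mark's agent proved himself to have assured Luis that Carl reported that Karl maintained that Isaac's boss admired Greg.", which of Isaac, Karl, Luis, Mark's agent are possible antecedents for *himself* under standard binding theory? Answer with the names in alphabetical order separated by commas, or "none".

*himself* is a reflexive; Principle A requires it to be bound within its binding domain — the matrix clause.
— Isaac: possessor inside the subject DP of the clause headed by 'admired'; does not c-command the reflexive — cannot bind it (Principle A).
— Karl: subject of the clause headed by 'maintained'; does not c-command the reflexive — cannot bind it (Principle A).
— Luis: object of the clause headed by 'assured'; does not c-command the reflexive — cannot bind it (Principle A).
— Mark's agent: subject of the matrix clause; c-commands the reflexive within its binding domain — allowed (Principle A).

Mark's agent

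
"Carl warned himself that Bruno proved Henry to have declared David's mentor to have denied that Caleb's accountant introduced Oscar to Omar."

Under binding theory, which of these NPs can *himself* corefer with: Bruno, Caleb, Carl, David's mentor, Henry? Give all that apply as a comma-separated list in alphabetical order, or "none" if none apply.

Carl

*himself* is a reflexive; Principle A requires it to be bound within its binding domain — the matrix clause.
— Bruno: subject of the clause headed by 'proved'; does not c-command the reflexive — cannot bind it (Principle A).
— Caleb: possessor inside the subject DP of the clause headed by 'introduced'; does not c-command the reflexive — cannot bind it (Principle A).
— Carl: subject of the matrix clause; c-commands the reflexive within its binding domain — allowed (Principle A).
— David's mentor: subject of the clause headed by 'denied'; does not c-command the reflexive — cannot bind it (Principle A).
— Henry: subject of the clause headed by 'declared'; does not c-command the reflexive — cannot bind it (Principle A).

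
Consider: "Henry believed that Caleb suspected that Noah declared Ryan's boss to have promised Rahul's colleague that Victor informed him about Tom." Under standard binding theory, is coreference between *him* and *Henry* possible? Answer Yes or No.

Yes

*Henry* is an R-expression; Principle C requires it to be free (not bound by any c-commanding expression).
— him: object of the clause headed by 'informed'; the pronoun does not c-command the R-expression — coreference allowed.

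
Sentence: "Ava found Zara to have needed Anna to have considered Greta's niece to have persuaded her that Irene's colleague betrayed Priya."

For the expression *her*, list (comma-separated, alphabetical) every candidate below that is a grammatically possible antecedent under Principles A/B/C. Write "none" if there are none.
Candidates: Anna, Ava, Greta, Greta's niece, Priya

*her* is a pronoun; Principle B requires it to be free in its binding domain — the clause headed by 'persuaded'.
— Anna: subject of the clause headed by 'considered'; c-commands the pronoun but lies outside its binding domain — allowed.
— Ava: subject of the matrix clause; c-commands the pronoun but lies outside its binding domain — allowed.
— Greta: possessor inside the subject DP of the clause headed by 'persuaded'; does not c-command the pronoun — Principle B does not apply; allowed.
— Greta's niece: subject of the clause headed by 'persuaded'; c-commands the pronoun within its binding domain — blocked (Principle B).
— Priya: object of the clause headed by 'betrayed'; is c-commanded by the pronoun; coreference would bind this R-expression — blocked (Principle C).

Anna, Ava, Greta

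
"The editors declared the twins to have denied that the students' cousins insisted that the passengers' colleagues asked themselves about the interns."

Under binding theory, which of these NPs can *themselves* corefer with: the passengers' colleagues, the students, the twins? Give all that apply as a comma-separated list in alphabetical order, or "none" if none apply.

*themselves* is a reflexive; Principle A requires it to be bound within its binding domain — the clause headed by 'asked'.
— the passengers' colleagues: subject of the clause headed by 'asked'; c-commands the reflexive within its binding domain — allowed (Principle A).
— the students: possessor inside the subject DP of the clause headed by 'insisted'; does not c-command the reflexive — cannot bind it (Principle A).
— the twins: subject of the clause headed by 'denied'; c-commands the reflexive but lies outside its binding domain — cannot bind it (Principle A).

the passengers' colleagues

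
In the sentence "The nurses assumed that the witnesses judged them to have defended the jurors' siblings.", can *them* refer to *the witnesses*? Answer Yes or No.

*them* is a pronoun; Principle B requires it to be free in its binding domain — the clause headed by 'judged'.
— the witnesses: subject of the clause headed by 'judged'; c-commands the pronoun within its binding domain — blocked (Principle B).

No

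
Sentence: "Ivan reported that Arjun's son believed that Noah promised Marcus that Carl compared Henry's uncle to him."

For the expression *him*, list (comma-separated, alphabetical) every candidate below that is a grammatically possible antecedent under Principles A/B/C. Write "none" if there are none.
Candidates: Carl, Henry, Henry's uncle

*him* is a pronoun; Principle B requires it to be free in its binding domain — the clause headed by 'compared'.
— Carl: subject of the clause headed by 'compared'; c-commands the pronoun within its binding domain — blocked (Principle B).
— Henry: possessor inside the object DP of the clause headed by 'compared'; does not c-command the pronoun — Principle B does not apply; allowed.
— Henry's uncle: object of the clause headed by 'compared'; c-commands the pronoun within its binding domain — blocked (Principle B).

Henry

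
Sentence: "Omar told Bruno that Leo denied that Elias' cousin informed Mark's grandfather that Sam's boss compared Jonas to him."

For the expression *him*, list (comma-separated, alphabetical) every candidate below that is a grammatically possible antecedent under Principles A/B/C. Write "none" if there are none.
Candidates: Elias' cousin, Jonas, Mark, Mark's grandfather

Elias' cousin, Mark, Mark's grandfather

*him* is a pronoun; Principle B requires it to be free in its binding domain — the clause headed by 'compared'.
— Elias' cousin: subject of the clause headed by 'informed'; c-commands the pronoun but lies outside its binding domain — allowed.
— Jonas: object of the clause headed by 'compared'; c-commands the pronoun within its binding domain — blocked (Principle B).
— Mark: possessor inside the object DP of the clause headed by 'informed'; does not c-command the pronoun — Principle B does not apply; allowed.
— Mark's grandfather: object of the clause headed by 'informed'; c-commands the pronoun but lies outside its binding domain — allowed.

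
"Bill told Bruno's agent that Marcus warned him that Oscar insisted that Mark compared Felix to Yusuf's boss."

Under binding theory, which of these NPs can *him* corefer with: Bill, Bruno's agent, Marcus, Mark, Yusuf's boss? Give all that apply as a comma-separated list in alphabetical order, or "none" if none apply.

Bill, Bruno's agent

*him* is a pronoun; Principle B requires it to be free in its binding domain — the clause headed by 'warned'.
— Bill: subject of the matrix clause; c-commands the pronoun but lies outside its binding domain — allowed.
— Bruno's agent: object of the matrix clause; c-commands the pronoun but lies outside its binding domain — allowed.
— Marcus: subject of the clause headed by 'warned'; c-commands the pronoun within its binding domain — blocked (Principle B).
— Mark: subject of the clause headed by 'compared'; is c-commanded by the pronoun; coreference would bind this R-expression — blocked (Principle C).
— Yusuf's boss: second object of the clause headed by 'compared'; is c-commanded by the pronoun; coreference would bind this R-expression — blocked (Principle C).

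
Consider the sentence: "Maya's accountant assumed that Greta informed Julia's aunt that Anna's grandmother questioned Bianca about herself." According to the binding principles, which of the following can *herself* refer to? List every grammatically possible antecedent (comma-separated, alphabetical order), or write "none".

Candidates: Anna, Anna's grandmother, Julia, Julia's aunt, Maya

Anna's grandmother

*herself* is a reflexive; Principle A requires it to be bound within its binding domain — the clause headed by 'questioned'.
— Anna: possessor inside the subject DP of the clause headed by 'questioned'; does not c-command the reflexive — cannot bind it (Principle A).
— Anna's grandmother: subject of the clause headed by 'questioned'; c-commands the reflexive within its binding domain — allowed (Principle A).
— Julia: possessor inside the object DP of the clause headed by 'informed'; does not c-command the reflexive — cannot bind it (Principle A).
— Julia's aunt: object of the clause headed by 'informed'; c-commands the reflexive but lies outside its binding domain — cannot bind it (Principle A).
— Maya: possessor inside the subject DP of the matrix clause; does not c-command the reflexive — cannot bind it (Principle A).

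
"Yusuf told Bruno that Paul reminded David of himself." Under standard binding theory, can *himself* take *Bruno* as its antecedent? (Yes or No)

*himself* is a reflexive; Principle A requires it to be bound within its binding domain — the clause headed by 'reminded'.
— Bruno: object of the matrix clause; c-commands the reflexive but lies outside its binding domain — cannot bind it (Principle A).

No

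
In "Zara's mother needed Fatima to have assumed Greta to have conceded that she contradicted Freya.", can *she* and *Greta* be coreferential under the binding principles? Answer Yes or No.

Yes

*Greta* is an R-expression; Principle C requires it to be free (not bound by any c-commanding expression).
— she: subject of the clause headed by 'contradicted'; the pronoun does not c-command the R-expression — coreference allowed.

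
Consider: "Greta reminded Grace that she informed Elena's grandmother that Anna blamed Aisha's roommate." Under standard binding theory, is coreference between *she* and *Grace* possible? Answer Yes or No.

Yes

*Grace* is an R-expression; Principle C requires it to be free (not bound by any c-commanding expression).
— she: subject of the clause headed by 'informed'; the pronoun does not c-command the R-expression — coreference allowed.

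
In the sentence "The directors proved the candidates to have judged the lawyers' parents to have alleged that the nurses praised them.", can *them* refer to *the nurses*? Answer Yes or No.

*them* is a pronoun; Principle B requires it to be free in its binding domain — the clause headed by 'praised'.
— the nurses: subject of the clause headed by 'praised'; c-commands the pronoun within its binding domain — blocked (Principle B).

No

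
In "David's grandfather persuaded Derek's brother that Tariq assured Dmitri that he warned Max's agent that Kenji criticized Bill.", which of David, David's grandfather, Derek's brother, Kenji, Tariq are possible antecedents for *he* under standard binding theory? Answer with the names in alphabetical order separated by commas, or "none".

*he* is a pronoun; Principle B requires it to be free in its binding domain — the clause headed by 'warned'.
— David: possessor inside the subject DP of the matrix clause; does not c-command the pronoun — Principle B does not apply; allowed.
— David's grandfather: subject of the matrix clause; c-commands the pronoun but lies outside its binding domain — allowed.
— Derek's brother: object of the matrix clause; c-commands the pronoun but lies outside its binding domain — allowed.
— Kenji: subject of the clause headed by 'criticized'; is c-commanded by the pronoun; coreference would bind this R-expression — blocked (Principle C).
— Tariq: subject of the clause headed by 'assured'; c-commands the pronoun but lies outside its binding domain — allowed.

David, David's grandfather, Derek's brother, Tariq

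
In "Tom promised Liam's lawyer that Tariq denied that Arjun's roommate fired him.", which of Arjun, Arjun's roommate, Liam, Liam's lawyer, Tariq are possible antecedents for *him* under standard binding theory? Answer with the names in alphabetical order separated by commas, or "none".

*him* is a pronoun; Principle B requires it to be free in its binding domain — the clause headed by 'fired'.
— Arjun: possessor inside the subject DP of the clause headed by 'fired'; does not c-command the pronoun — Principle B does not apply; allowed.
— Arjun's roommate: subject of the clause headed by 'fired'; c-commands the pronoun within its binding domain — blocked (Principle B).
— Liam: possessor inside the object DP of the matrix clause; does not c-command the pronoun — Principle B does not apply; allowed.
— Liam's lawyer: object of the matrix clause; c-commands the pronoun but lies outside its binding domain — allowed.
— Tariq: subject of the clause headed by 'denied'; c-commands the pronoun but lies outside its binding domain — allowed.

Arjun, Liam, Liam's lawyer, Tariq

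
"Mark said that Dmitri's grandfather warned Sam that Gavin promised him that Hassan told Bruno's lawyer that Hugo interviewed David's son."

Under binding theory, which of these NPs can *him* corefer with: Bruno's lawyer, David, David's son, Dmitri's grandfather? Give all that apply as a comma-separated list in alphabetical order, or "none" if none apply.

Dmitri's grandfather

*him* is a pronoun; Principle B requires it to be free in its binding domain — the clause headed by 'promised'.
— Bruno's lawyer: object of the clause headed by 'told'; is c-commanded by the pronoun; coreference would bind this R-expression — blocked (Principle C).
— David: possessor inside the object DP of the clause headed by 'interviewed'; is c-commanded by the pronoun; coreference would bind this R-expression — blocked (Principle C).
— David's son: object of the clause headed by 'interviewed'; is c-commanded by the pronoun; coreference would bind this R-expression — blocked (Principle C).
— Dmitri's grandfather: subject of the clause headed by 'warned'; c-commands the pronoun but lies outside its binding domain — allowed.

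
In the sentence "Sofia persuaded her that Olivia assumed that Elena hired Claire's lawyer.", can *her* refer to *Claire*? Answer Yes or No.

*her* is a pronoun; Principle B requires it to be free in its binding domain — the matrix clause.
— Claire: possessor inside the object DP of the clause headed by 'hired'; is c-commanded by the pronoun; coreference would bind this R-expression — blocked (Principle C).

No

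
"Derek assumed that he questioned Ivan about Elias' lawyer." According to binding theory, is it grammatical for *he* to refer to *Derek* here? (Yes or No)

*Derek* is an R-expression; Principle C requires it to be free (not bound by any c-commanding expression).
— he: subject of the clause headed by 'questioned'; the pronoun does not c-command the R-expression — coreference allowed.

Yes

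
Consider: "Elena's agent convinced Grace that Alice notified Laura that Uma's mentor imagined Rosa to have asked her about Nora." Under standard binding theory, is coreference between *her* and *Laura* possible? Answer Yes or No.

Yes

*Laura* is an R-expression; Principle C requires it to be free (not bound by any c-commanding expression).
— her: object of the clause headed by 'asked'; the pronoun does not c-command the R-expression — coreference allowed.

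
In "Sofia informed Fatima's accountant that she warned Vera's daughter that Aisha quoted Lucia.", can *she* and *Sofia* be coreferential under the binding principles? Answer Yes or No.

*Sofia* is an R-expression; Principle C requires it to be free (not bound by any c-commanding expression).
— she: subject of the clause headed by 'warned'; the pronoun does not c-command the R-expression — coreference allowed.

Yes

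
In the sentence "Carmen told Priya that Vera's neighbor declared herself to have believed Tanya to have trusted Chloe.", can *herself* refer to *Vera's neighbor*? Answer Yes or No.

*herself* is a reflexive; Principle A requires it to be bound within its binding domain — the clause headed by 'declared'.
— Vera's neighbor: subject of the clause headed by 'declared'; c-commands the reflexive within its binding domain — allowed (Principle A).

Yes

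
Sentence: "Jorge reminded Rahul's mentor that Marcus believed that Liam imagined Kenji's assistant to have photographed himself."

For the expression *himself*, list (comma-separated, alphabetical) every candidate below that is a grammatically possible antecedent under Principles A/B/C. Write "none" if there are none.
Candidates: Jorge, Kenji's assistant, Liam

Kenji's assistant

*himself* is a reflexive; Principle A requires it to be bound within its binding domain — the clause headed by 'photographed'.
— Jorge: subject of the matrix clause; c-commands the reflexive but lies outside its binding domain — cannot bind it (Principle A).
— Kenji's assistant: subject of the clause headed by 'photographed'; c-commands the reflexive within its binding domain — allowed (Principle A).
— Liam: subject of the clause headed by 'imagined'; c-commands the reflexive but lies outside its binding domain — cannot bind it (Principle A).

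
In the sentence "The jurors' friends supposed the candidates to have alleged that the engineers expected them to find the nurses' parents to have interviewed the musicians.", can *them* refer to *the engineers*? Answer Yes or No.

*them* is a pronoun; Principle B requires it to be free in its binding domain — the clause headed by 'expected'.
— the engineers: subject of the clause headed by 'expected'; c-commands the pronoun within its binding domain — blocked (Principle B).

No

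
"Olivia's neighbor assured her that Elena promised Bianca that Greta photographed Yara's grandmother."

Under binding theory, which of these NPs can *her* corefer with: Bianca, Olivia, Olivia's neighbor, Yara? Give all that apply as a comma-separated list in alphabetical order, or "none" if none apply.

Olivia

*her* is a pronoun; Principle B requires it to be free in its binding domain — the matrix clause.
— Bianca: object of the clause headed by 'promised'; is c-commanded by the pronoun; coreference would bind this R-expression — blocked (Principle C).
— Olivia: possessor inside the subject DP of the matrix clause; does not c-command the pronoun — Principle B does not apply; allowed.
— Olivia's neighbor: subject of the matrix clause; c-commands the pronoun within its binding domain — blocked (Principle B).
— Yara: possessor inside the object DP of the clause headed by 'photographed'; is c-commanded by the pronoun; coreference would bind this R-expression — blocked (Principle C).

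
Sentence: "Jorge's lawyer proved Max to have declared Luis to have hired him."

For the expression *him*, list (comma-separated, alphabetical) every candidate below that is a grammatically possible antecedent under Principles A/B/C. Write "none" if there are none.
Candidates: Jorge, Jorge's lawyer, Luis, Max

*him* is a pronoun; Principle B requires it to be free in its binding domain — the clause headed by 'hired'.
— Jorge: possessor inside the subject DP of the matrix clause; does not c-command the pronoun — Principle B does not apply; allowed.
— Jorge's lawyer: subject of the matrix clause; c-commands the pronoun but lies outside its binding domain — allowed.
— Luis: subject of the clause headed by 'hired'; c-commands the pronoun within its binding domain — blocked (Principle B).
— Max: subject of the clause headed by 'declared'; c-commands the pronoun but lies outside its binding domain — allowed.

Jorge, Jorge's lawyer, Max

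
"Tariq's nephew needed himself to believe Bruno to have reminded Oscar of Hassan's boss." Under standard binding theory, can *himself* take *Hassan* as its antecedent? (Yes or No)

No

*himself* is a reflexive; Principle A requires it to be bound within its binding domain — the matrix clause.
— Hassan: possessor inside the second object DP of the clause headed by 'reminded'; does not c-command the reflexive — cannot bind it (Principle A).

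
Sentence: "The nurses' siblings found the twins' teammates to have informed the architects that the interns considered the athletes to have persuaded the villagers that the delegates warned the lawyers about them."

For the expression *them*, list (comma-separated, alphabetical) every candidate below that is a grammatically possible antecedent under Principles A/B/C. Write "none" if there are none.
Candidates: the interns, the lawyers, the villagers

the interns, the villagers

*them* is a pronoun; Principle B requires it to be free in its binding domain — the clause headed by 'warned'.
— the interns: subject of the clause headed by 'considered'; c-commands the pronoun but lies outside its binding domain — allowed.
— the lawyers: object of the clause headed by 'warned'; c-commands the pronoun within its binding domain — blocked (Principle B).
— the villagers: object of the clause headed by 'persuaded'; c-commands the pronoun but lies outside its binding domain — allowed.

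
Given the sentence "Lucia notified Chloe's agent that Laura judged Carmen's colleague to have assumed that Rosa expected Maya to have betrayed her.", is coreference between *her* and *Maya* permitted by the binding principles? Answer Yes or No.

No

*her* is a pronoun; Principle B requires it to be free in its binding domain — the clause headed by 'betrayed'.
— Maya: subject of the clause headed by 'betrayed'; c-commands the pronoun within its binding domain — blocked (Principle B).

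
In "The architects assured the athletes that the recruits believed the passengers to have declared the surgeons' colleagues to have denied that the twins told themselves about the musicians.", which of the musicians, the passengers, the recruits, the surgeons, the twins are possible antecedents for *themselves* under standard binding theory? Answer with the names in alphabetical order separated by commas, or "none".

*themselves* is a reflexive; Principle A requires it to be bound within its binding domain — the clause headed by 'told'.
— the musicians: second object of the clause headed by 'told'; does not c-command the reflexive — cannot bind it (Principle A).
— the passengers: subject of the clause headed by 'declared'; c-commands the reflexive but lies outside its binding domain — cannot bind it (Principle A).
— the recruits: subject of the clause headed by 'believed'; c-commands the reflexive but lies outside its binding domain — cannot bind it (Principle A).
— the surgeons: possessor inside the subject DP of the clause headed by 'denied'; does not c-command the reflexive — cannot bind it (Principle A).
— the twins: subject of the clause headed by 'told'; c-commands the reflexive within its binding domain — allowed (Principle A).

the twins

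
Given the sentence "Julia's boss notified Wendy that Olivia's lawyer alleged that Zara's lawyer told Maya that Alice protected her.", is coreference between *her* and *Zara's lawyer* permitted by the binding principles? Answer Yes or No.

*her* is a pronoun; Principle B requires it to be free in its binding domain — the clause headed by 'protected'.
— Zara's lawyer: subject of the clause headed by 'told'; c-commands the pronoun but lies outside its binding domain — allowed.

Yes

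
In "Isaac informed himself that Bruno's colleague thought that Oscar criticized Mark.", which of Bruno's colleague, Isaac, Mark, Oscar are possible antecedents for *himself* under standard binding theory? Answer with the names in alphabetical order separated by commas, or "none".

*himself* is a reflexive; Principle A requires it to be bound within its binding domain — the matrix clause.
— Bruno's colleague: subject of the clause headed by 'thought'; does not c-command the reflexive — cannot bind it (Principle A).
— Isaac: subject of the matrix clause; c-commands the reflexive within its binding domain — allowed (Principle A).
— Mark: object of the clause headed by 'criticized'; does not c-command the reflexive — cannot bind it (Principle A).
— Oscar: subject of the clause headed by 'criticized'; does not c-command the reflexive — cannot bind it (Principle A).

Isaac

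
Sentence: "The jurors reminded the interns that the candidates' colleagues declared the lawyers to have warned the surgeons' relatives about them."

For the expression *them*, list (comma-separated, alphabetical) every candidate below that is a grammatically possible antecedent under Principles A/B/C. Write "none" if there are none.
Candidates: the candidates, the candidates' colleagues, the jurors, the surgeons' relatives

the candidates, the candidates' colleagues, the jurors

*them* is a pronoun; Principle B requires it to be free in its binding domain — the clause headed by 'warned'.
— the candidates: possessor inside the subject DP of the clause headed by 'declared'; does not c-command the pronoun — Principle B does not apply; allowed.
— the candidates' colleagues: subject of the clause headed by 'declared'; c-commands the pronoun but lies outside its binding domain — allowed.
— the jurors: subject of the matrix clause; c-commands the pronoun but lies outside its binding domain — allowed.
— the surgeons' relatives: object of the clause headed by 'warned'; c-commands the pronoun within its binding domain — blocked (Principle B).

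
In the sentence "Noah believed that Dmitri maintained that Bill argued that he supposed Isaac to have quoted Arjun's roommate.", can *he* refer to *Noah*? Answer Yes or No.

Yes

*he* is a pronoun; Principle B requires it to be free in its binding domain — the clause headed by 'supposed'.
— Noah: subject of the matrix clause; c-commands the pronoun but lies outside its binding domain — allowed.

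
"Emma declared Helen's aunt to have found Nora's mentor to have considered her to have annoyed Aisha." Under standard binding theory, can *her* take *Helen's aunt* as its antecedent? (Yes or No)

*her* is a pronoun; Principle B requires it to be free in its binding domain — the clause headed by 'considered'.
— Helen's aunt: subject of the clause headed by 'found'; c-commands the pronoun but lies outside its binding domain — allowed.

Yes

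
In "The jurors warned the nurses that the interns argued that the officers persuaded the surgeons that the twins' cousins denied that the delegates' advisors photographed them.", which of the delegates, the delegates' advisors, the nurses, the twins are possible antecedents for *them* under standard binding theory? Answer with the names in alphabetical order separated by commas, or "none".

*them* is a pronoun; Principle B requires it to be free in its binding domain — the clause headed by 'photographed'.
— the delegates: possessor inside the subject DP of the clause headed by 'photographed'; does not c-command the pronoun — Principle B does not apply; allowed.
— the delegates' advisors: subject of the clause headed by 'photographed'; c-commands the pronoun within its binding domain — blocked (Principle B).
— the nurses: object of the matrix clause; c-commands the pronoun but lies outside its binding domain — allowed.
— the twins: possessor inside the subject DP of the clause headed by 'denied'; does not c-command the pronoun — Principle B does not apply; allowed.

the delegates, the nurses, the twins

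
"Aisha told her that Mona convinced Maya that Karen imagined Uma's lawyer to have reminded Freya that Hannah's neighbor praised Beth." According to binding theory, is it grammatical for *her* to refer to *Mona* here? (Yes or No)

No

*Mona* is an R-expression; Principle C requires it to be free (not bound by any c-commanding expression).
— her: object of the matrix clause; the pronoun c-commands the R-expression — coreference blocked (Principle C).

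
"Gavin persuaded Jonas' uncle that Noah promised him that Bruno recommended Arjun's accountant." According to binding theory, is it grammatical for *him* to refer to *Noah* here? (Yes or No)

*Noah* is an R-expression; Principle C requires it to be free (not bound by any c-commanding expression).
— him: object of the clause headed by 'promised'; the R-expression locally c-commands the pronoun — coreference blocked (Principle B on the pronoun).

No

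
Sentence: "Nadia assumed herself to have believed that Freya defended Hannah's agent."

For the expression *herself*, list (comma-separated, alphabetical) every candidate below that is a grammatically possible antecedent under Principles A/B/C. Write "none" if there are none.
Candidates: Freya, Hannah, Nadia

Nadia

*herself* is a reflexive; Principle A requires it to be bound within its binding domain — the matrix clause.
— Freya: subject of the clause headed by 'defended'; does not c-command the reflexive — cannot bind it (Principle A).
— Hannah: possessor inside the object DP of the clause headed by 'defended'; does not c-command the reflexive — cannot bind it (Principle A).
— Nadia: subject of the matrix clause; c-commands the reflexive within its binding domain — allowed (Principle A).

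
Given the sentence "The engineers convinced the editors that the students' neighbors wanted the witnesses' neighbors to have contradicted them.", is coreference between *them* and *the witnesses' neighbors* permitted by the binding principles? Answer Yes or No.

No

*them* is a pronoun; Principle B requires it to be free in its binding domain — the clause headed by 'contradicted'.
— the witnesses' neighbors: subject of the clause headed by 'contradicted'; c-commands the pronoun within its binding domain — blocked (Principle B).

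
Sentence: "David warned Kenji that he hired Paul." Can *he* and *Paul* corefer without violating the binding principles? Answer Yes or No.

No

*Paul* is an R-expression; Principle C requires it to be free (not bound by any c-commanding expression).
— he: subject of the clause headed by 'hired'; the pronoun c-commands the R-expression — coreference blocked (Principle C).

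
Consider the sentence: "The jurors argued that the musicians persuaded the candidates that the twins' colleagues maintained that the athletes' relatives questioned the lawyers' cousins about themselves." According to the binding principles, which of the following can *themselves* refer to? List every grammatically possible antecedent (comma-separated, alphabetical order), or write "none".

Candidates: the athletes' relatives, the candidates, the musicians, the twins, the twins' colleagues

the athletes' relatives

*themselves* is a reflexive; Principle A requires it to be bound within its binding domain — the clause headed by 'questioned'.
— the athletes' relatives: subject of the clause headed by 'questioned'; c-commands the reflexive within its binding domain — allowed (Principle A).
— the candidates: object of the clause headed by 'persuaded'; c-commands the reflexive but lies outside its binding domain — cannot bind it (Principle A).
— the musicians: subject of the clause headed by 'persuaded'; c-commands the reflexive but lies outside its binding domain — cannot bind it (Principle A).
— the twins: possessor inside the subject DP of the clause headed by 'maintained'; does not c-command the reflexive — cannot bind it (Principle A).
— the twins' colleagues: subject of the clause headed by 'maintained'; c-commands the reflexive but lies outside its binding domain — cannot bind it (Principle A).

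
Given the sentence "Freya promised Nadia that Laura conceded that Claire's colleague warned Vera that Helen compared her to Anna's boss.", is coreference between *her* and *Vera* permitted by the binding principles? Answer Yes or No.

*her* is a pronoun; Principle B requires it to be free in its binding domain — the clause headed by 'compared'.
— Vera: object of the clause headed by 'warned'; c-commands the pronoun but lies outside its binding domain — allowed.

Yes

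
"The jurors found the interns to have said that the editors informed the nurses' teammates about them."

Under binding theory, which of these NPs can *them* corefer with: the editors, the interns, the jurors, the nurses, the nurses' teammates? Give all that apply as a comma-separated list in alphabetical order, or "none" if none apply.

*them* is a pronoun; Principle B requires it to be free in its binding domain — the clause headed by 'informed'.
— the editors: subject of the clause headed by 'informed'; c-commands the pronoun within its binding domain — blocked (Principle B).
— the interns: subject of the clause headed by 'said'; c-commands the pronoun but lies outside its binding domain — allowed.
— the jurors: subject of the matrix clause; c-commands the pronoun but lies outside its binding domain — allowed.
— the nurses: possessor inside the object DP of the clause headed by 'informed'; does not c-command the pronoun — Principle B does not apply; allowed.
— the nurses' teammates: object of the clause headed by 'informed'; c-commands the pronoun within its binding domain — blocked (Principle B).

the interns, the jurors, the nurses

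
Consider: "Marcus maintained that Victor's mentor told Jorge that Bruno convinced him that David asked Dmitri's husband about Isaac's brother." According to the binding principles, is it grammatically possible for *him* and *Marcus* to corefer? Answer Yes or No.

*him* is a pronoun; Principle B requires it to be free in its binding domain — the clause headed by 'convinced'.
— Marcus: subject of the matrix clause; c-commands the pronoun but lies outside its binding domain — allowed.

Yes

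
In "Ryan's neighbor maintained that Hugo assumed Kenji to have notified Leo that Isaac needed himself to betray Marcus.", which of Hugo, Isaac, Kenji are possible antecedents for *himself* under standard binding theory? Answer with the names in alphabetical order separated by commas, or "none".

Isaac

*himself* is a reflexive; Principle A requires it to be bound within its binding domain — the clause headed by 'needed'.
— Hugo: subject of the clause headed by 'assumed'; c-commands the reflexive but lies outside its binding domain — cannot bind it (Principle A).
— Isaac: subject of the clause headed by 'needed'; c-commands the reflexive within its binding domain — allowed (Principle A).
— Kenji: subject of the clause headed by 'notified'; c-commands the reflexive but lies outside its binding domain — cannot bind it (Principle A).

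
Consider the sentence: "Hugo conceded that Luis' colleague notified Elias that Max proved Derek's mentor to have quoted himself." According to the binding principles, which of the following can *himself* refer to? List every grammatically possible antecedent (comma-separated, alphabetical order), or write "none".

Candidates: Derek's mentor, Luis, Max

Derek's mentor

*himself* is a reflexive; Principle A requires it to be bound within its binding domain — the clause headed by 'quoted'.
— Derek's mentor: subject of the clause headed by 'quoted'; c-commands the reflexive within its binding domain — allowed (Principle A).
— Luis: possessor inside the subject DP of the clause headed by 'notified'; does not c-command the reflexive — cannot bind it (Principle A).
— Max: subject of the clause headed by 'proved'; c-commands the reflexive but lies outside its binding domain — cannot bind it (Principle A).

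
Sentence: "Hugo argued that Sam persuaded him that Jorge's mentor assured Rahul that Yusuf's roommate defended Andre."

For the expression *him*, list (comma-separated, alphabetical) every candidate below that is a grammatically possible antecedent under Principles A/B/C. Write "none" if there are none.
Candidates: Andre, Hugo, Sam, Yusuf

Hugo

*him* is a pronoun; Principle B requires it to be free in its binding domain — the clause headed by 'persuaded'.
— Andre: object of the clause headed by 'defended'; is c-commanded by the pronoun; coreference would bind this R-expression — blocked (Principle C).
— Hugo: subject of the matrix clause; c-commands the pronoun but lies outside its binding domain — allowed.
— Sam: subject of the clause headed by 'persuaded'; c-commands the pronoun within its binding domain — blocked (Principle B).
— Yusuf: possessor inside the subject DP of the clause headed by 'defended'; is c-commanded by the pronoun; coreference would bind this R-expression — blocked (Principle C).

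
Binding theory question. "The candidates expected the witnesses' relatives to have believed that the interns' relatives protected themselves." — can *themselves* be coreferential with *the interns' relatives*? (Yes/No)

Yes

*themselves* is a reflexive; Principle A requires it to be bound within its binding domain — the clause headed by 'protected'.
— the interns' relatives: subject of the clause headed by 'protected'; c-commands the reflexive within its binding domain — allowed (Principle A).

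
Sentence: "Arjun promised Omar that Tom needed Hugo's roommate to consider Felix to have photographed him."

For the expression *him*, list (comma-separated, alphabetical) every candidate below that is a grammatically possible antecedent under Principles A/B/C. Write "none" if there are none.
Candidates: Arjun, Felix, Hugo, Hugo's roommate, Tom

Arjun, Hugo, Hugo's roommate, Tom

*him* is a pronoun; Principle B requires it to be free in its binding domain — the clause headed by 'photographed'.
— Arjun: subject of the matrix clause; c-commands the pronoun but lies outside its binding domain — allowed.
— Felix: subject of the clause headed by 'photographed'; c-commands the pronoun within its binding domain — blocked (Principle B).
— Hugo: possessor inside the subject DP of the clause headed by 'consider'; does not c-command the pronoun — Principle B does not apply; allowed.
— Hugo's roommate: subject of the clause headed by 'consider'; c-commands the pronoun but lies outside its binding domain — allowed.
— Tom: subject of the clause headed by 'needed'; c-commands the pronoun but lies outside its binding domain — allowed.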